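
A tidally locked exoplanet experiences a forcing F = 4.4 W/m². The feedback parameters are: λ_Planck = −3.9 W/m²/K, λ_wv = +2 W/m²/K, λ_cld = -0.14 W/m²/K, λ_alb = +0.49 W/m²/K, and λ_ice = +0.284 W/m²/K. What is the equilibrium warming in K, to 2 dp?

3.48 K

Net feedback parameter λ = (−3.9) + (+2) + (-0.14) + (+0.49) + (+0.284) = -1.266 W/m²/K.
ΔT = −F/λ = −4.4/(-1.266) = 3.48 K.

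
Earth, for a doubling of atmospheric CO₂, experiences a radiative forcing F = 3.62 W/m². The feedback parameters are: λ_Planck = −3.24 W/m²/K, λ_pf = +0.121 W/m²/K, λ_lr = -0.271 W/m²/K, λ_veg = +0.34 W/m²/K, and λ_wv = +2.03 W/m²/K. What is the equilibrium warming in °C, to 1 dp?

Net feedback parameter λ = (−3.24) + (+0.121) + (-0.271) + (+0.34) + (+2.03) = -1.02 W/m²/K.
ΔT = −F/λ = −3.62/(-1.02) = 3.5 °C.

3.5 °C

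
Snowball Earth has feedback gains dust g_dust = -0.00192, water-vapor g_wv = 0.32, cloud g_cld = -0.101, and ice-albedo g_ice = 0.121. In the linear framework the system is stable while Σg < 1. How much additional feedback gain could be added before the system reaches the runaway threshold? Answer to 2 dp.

0.66

Current total gain = -0.00192 + 0.32 − 0.101 + 0.121 = 0.33808.
Margin to runaway = 1 − 0.33808 = 0.66.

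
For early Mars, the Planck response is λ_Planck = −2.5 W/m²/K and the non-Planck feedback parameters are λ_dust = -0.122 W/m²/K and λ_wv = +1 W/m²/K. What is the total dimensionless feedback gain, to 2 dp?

Convert to gains: g_dust = -0.122/2.5 = -0.0488; g_wv = 1/2.5 = 0.4.
Total gain g = 0.3512.

0.35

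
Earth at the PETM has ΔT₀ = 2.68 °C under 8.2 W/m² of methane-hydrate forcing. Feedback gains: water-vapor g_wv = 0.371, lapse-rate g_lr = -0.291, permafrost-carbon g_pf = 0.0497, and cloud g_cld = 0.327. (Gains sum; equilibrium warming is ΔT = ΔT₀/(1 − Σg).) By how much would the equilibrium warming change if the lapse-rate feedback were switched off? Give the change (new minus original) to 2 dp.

5.69 °C

Original: g = 0.4567, ΔT = 2.68/(1−0.4567) = 4.9328 °C.
Without lapse-rate: g' = 0.7477, ΔT' = 2.68/(1−0.7477) = 10.6223 °C.
Change = 10.6223 − 4.9328 = 5.69 °C.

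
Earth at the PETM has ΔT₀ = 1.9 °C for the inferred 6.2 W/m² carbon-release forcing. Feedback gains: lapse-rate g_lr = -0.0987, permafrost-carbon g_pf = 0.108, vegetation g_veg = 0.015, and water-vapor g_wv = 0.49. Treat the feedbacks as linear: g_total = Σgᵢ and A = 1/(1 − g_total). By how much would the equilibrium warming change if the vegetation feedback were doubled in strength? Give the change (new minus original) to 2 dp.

0.12 °C

Original: g = 0.5143, ΔT = 1.9/(1−0.5143) = 3.9119 °C.
With doubled vegetation: g' = 0.5293, ΔT' = 1.9/(1−0.5293) = 4.0365 °C.
Change = 4.0365 − 3.9119 = 0.12 °C.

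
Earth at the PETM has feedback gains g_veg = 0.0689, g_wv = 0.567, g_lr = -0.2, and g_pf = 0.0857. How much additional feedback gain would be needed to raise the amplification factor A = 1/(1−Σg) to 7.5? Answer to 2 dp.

Current total gain = 0.5216.
Target gain for A = 7.5: g* = 1 − 1/7.5 = 0.8667.
Additional gain needed = 0.8667 − 0.5216 = 0.35.

0.35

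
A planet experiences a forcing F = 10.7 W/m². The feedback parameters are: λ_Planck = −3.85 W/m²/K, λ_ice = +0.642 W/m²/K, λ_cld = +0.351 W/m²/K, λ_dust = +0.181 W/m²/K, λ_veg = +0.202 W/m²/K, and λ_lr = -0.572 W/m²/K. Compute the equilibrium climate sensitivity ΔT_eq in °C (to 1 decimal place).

3.5 °C

Net feedback parameter λ = (−3.85) + (+0.642) + (+0.351) + (+0.181) + (+0.202) + (-0.572) = -3.046 W/m²/K.
ΔT = −F/λ = −10.7/(-3.046) = 3.5 °C.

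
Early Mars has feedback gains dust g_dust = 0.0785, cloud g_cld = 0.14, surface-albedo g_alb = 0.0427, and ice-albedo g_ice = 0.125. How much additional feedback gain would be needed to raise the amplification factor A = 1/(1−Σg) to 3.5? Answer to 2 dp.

Current total gain = 0.3862.
Target gain for A = 3.5: g* = 1 − 1/3.5 = 0.7143.
Additional gain needed = 0.7143 − 0.3862 = 0.33.

0.33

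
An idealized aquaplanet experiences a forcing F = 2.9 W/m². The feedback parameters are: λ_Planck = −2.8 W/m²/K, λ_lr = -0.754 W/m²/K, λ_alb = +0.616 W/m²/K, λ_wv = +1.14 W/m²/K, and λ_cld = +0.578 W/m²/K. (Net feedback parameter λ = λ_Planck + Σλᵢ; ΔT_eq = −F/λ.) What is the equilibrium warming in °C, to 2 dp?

2.38 °C

Net feedback parameter λ = (−2.8) + (-0.754) + (+0.616) + (+1.14) + (+0.578) = -1.22 W/m²/K.
ΔT = −F/λ = −2.9/(-1.22) = 2.38 °C.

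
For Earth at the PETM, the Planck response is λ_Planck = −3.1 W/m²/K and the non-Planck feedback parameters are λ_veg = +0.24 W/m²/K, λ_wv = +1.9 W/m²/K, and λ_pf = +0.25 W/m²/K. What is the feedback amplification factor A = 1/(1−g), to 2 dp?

4.37

Convert to gains: g_veg = 0.24/3.1 = 0.07742; g_wv = 1.9/3.1 = 0.6129; g_pf = 0.25/3.1 = 0.08065.
Total gain g = 0.77097.
A = 1/(1 − 0.77097) = 4.37.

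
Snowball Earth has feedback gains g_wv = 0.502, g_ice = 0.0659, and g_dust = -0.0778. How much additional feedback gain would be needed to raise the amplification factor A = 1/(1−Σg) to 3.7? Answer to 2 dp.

0.24

Current total gain = 0.4901.
Target gain for A = 3.7: g* = 1 − 1/3.7 = 0.7297.
Additional gain needed = 0.7297 − 0.4901 = 0.24.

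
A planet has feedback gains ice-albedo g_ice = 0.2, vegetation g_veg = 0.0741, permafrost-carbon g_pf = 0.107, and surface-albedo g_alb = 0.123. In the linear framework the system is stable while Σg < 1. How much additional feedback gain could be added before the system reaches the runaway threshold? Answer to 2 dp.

Current total gain = 0.2 + 0.0741 + 0.107 + 0.123 = 0.5041.
Margin to runaway = 1 − 0.5041 = 0.50.

0.50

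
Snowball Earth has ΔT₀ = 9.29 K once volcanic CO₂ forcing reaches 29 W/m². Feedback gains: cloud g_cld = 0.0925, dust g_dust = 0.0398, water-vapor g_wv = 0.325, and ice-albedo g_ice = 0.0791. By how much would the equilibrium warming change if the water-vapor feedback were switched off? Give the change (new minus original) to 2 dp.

-8.26 K

Original: g = 0.5364, ΔT = 9.29/(1−0.5364) = 20.0388 K.
Without water-vapor: g' = 0.2114, ΔT' = 9.29/(1−0.2114) = 11.7804 K.
Change = 11.7804 − 20.0388 = -8.26 K.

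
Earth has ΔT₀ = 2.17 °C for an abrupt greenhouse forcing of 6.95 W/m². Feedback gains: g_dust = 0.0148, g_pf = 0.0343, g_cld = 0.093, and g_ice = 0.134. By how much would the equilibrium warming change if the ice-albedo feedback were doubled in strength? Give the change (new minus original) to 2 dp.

0.68 °C

Original: g = 0.2761, ΔT = 2.17/(1−0.2761) = 2.9977 °C.
With doubled ice-albedo: g' = 0.4101, ΔT' = 2.17/(1−0.4101) = 3.6786 °C.
Change = 3.6786 − 2.9977 = 0.68 °C.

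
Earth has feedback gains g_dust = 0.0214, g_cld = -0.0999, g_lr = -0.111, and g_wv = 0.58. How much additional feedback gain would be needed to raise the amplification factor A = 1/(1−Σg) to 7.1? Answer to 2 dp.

Current total gain = 0.3905.
Target gain for A = 7.1: g* = 1 − 1/7.1 = 0.8592.
Additional gain needed = 0.8592 − 0.3905 = 0.47.

0.47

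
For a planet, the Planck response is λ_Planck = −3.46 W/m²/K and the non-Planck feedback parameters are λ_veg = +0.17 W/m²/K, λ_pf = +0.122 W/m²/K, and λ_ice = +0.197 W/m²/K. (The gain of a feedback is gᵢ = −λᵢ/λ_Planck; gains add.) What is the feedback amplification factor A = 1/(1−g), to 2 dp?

Convert to gains: g_veg = 0.17/3.46 = 0.04913; g_pf = 0.122/3.46 = 0.03526; g_ice = 0.197/3.46 = 0.05694.
Total gain g = 0.14133.
A = 1/(1 − 0.14133) = 1.16.

1.16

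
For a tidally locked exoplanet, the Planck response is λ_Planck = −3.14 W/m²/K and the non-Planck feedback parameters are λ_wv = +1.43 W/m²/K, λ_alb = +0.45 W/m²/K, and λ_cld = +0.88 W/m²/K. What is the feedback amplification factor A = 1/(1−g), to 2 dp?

8.26

Convert to gains: g_wv = 1.43/3.14 = 0.4554; g_alb = 0.45/3.14 = 0.1433; g_cld = 0.88/3.14 = 0.2803.
Total gain g = 0.879.
A = 1/(1 − 0.879) = 8.26.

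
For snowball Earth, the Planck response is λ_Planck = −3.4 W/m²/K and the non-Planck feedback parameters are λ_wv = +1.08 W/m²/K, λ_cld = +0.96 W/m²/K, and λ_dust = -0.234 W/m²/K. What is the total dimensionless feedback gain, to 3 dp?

Convert to gains: g_wv = 1.08/3.4 = 0.3176; g_cld = 0.96/3.4 = 0.2824; g_dust = -0.234/3.4 = -0.06882.
Total gain g = 0.53118.

0.531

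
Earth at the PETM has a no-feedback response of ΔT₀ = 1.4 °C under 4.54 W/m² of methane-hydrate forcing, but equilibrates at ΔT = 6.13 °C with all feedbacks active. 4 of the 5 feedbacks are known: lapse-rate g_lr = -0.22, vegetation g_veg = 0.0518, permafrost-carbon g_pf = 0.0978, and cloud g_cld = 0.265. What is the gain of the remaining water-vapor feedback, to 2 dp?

0.58

Amplification A = ΔT/ΔT₀ = 6.13/1.4 = 4.379.
Total gain g = 1 − 1/A = 1 − 1/4.379 = 0.7716.
Known gains sum to -0.22 + 0.0518 + 0.0978 + 0.265 = 0.1946.
g_wv = 0.7716 − 0.1946 = 0.58.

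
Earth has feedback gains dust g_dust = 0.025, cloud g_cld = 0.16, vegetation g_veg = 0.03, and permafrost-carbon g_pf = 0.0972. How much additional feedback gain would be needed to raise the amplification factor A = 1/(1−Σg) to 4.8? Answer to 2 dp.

0.48

Current total gain = 0.3122.
Target gain for A = 4.8: g* = 1 − 1/4.8 = 0.7917.
Additional gain needed = 0.7917 − 0.3122 = 0.48.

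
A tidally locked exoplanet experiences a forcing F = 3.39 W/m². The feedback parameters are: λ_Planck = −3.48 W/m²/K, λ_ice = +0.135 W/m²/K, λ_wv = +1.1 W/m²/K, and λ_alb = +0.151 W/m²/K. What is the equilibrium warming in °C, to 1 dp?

1.6 °C

Net feedback parameter λ = (−3.48) + (+0.135) + (+1.1) + (+0.151) = -2.094 W/m²/K.
ΔT = −F/λ = −3.39/(-2.094) = 1.6 °C.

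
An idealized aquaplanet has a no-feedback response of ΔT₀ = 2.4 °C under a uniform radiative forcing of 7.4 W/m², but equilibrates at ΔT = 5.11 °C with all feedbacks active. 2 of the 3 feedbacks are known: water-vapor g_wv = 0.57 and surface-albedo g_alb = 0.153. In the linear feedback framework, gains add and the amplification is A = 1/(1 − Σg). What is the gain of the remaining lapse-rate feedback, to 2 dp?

-0.19

Amplification A = ΔT/ΔT₀ = 5.11/2.4 = 2.129.
Total gain g = 1 − 1/A = 1 − 1/2.129 = 0.5303.
Known gains sum to 0.57 + 0.153 = 0.723.
g_lr = 0.5303 − 0.723 = -0.19.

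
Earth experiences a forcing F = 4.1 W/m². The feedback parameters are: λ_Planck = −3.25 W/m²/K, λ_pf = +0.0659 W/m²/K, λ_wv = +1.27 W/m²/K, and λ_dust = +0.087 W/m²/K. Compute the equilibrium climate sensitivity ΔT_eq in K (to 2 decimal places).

Net feedback parameter λ = (−3.25) + (+0.0659) + (+1.27) + (+0.087) = -1.8271 W/m²/K.
ΔT = −F/λ = −4.1/(-1.8271) = 2.24 K.

2.24 K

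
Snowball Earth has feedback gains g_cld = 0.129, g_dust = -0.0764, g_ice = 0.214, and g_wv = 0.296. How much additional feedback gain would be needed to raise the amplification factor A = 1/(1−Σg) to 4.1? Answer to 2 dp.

0.19

Current total gain = 0.5626.
Target gain for A = 4.1: g* = 1 − 1/4.1 = 0.7561.
Additional gain needed = 0.7561 − 0.5626 = 0.19.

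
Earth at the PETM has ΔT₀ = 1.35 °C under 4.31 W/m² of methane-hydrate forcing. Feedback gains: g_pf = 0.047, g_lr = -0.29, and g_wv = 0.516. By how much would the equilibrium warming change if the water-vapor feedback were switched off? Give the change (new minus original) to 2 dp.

Original: g = 0.273, ΔT = 1.35/(1−0.273) = 1.8569 °C.
Without water-vapor: g' = -0.243, ΔT' = 1.35/(1+0.243) = 1.0861 °C.
Change = 1.0861 − 1.8569 = -0.77 °C.

-0.77 °C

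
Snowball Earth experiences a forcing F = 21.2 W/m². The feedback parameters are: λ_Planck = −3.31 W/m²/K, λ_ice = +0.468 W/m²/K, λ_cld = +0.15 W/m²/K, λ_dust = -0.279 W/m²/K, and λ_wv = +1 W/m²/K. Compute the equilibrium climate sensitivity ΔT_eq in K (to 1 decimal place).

Net feedback parameter λ = (−3.31) + (+0.468) + (+0.15) + (-0.279) + (+1) = -1.971 W/m²/K.
ΔT = −F/λ = −21.2/(-1.971) = 10.8 K.

10.8 K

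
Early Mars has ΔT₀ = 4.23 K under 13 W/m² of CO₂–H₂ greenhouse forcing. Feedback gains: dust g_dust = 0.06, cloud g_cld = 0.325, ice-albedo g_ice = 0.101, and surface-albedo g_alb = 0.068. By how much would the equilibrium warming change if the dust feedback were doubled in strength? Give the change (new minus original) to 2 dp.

1.47 K

Original: g = 0.554, ΔT = 4.23/(1−0.554) = 9.4843 K.
With doubled dust: g' = 0.614, ΔT' = 4.23/(1−0.614) = 10.9585 K.
Change = 10.9585 − 9.4843 = 1.47 K.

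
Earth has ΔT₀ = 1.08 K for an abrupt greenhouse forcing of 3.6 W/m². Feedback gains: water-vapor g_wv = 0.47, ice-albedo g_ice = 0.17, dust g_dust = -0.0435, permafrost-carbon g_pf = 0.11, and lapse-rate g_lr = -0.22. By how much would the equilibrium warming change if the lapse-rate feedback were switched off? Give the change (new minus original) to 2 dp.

1.58 K

Original: g = 0.4865, ΔT = 1.08/(1−0.4865) = 2.1032 K.
Without lapse-rate: g' = 0.7065, ΔT' = 1.08/(1−0.7065) = 3.6797 K.
Change = 3.6797 − 2.1032 = 1.58 K.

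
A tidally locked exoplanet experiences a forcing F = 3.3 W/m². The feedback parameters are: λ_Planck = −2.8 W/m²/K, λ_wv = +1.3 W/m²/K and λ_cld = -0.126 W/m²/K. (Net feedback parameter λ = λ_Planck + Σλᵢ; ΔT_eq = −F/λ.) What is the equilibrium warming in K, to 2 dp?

2.03 K

Net feedback parameter λ = (−2.8) + (+1.3) + (-0.126) = -1.626 W/m²/K.
ΔT = −F/λ = −3.3/(-1.626) = 2.03 K.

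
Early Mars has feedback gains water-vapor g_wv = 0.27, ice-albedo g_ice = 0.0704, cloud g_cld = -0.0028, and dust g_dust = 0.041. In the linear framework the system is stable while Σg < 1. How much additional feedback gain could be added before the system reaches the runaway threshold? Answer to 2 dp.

0.62

Current total gain = 0.27 + 0.0704 − 0.0028 + 0.041 = 0.3786.
Margin to runaway = 1 − 0.3786 = 0.62.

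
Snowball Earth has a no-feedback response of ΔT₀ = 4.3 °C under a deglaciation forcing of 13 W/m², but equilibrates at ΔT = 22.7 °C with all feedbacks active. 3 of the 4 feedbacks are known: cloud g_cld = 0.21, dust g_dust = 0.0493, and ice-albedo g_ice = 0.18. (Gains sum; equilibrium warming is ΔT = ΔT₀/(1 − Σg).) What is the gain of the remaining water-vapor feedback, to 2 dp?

Amplification A = ΔT/ΔT₀ = 22.7/4.3 = 5.279.
Total gain g = 1 − 1/A = 1 − 1/5.279 = 0.8106.
Known gains sum to 0.21 + 0.0493 + 0.18 = 0.4393.
g_wv = 0.8106 − 0.4393 = 0.37.

0.37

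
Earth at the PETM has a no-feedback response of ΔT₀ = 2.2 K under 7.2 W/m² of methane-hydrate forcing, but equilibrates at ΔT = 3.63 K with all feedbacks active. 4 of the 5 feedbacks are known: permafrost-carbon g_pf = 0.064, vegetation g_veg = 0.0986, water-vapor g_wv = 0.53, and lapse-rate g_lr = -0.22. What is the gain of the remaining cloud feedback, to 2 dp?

-0.08

Amplification A = ΔT/ΔT₀ = 3.63/2.2 = 1.65.
Total gain g = 1 − 1/A = 1 − 1/1.65 = 0.3939.
Known gains sum to 0.064 + 0.0986 + 0.53 − 0.22 = 0.4726.
g_cld = 0.3939 − 0.4726 = -0.08.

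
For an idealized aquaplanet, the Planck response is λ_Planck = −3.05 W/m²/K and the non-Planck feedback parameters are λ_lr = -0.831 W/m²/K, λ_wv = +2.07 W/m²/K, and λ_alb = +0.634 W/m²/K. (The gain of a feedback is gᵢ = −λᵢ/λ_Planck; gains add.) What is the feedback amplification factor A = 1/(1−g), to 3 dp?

2.591

Convert to gains: g_lr = -0.831/3.05 = -0.2725; g_wv = 2.07/3.05 = 0.6787; g_alb = 0.634/3.05 = 0.2079.
Total gain g = 0.6141.
A = 1/(1 − 0.6141) = 2.591.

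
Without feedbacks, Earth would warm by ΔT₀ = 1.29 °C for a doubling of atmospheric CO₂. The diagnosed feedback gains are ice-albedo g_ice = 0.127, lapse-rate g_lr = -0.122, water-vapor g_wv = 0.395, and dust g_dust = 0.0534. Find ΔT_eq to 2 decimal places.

2.36 °C

Total gain g = 0.127 − 0.122 + 0.395 + 0.0534 = 0.4534.
Amplification A = 1/(1 − 0.4534) = 1.829.
ΔT = 1.29 × 1.829 = 2.36 °C.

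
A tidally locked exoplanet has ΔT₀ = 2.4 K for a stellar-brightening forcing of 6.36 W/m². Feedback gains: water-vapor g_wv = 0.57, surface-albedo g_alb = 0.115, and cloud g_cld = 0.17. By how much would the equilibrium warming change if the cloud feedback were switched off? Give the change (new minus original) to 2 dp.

Original: g = 0.855, ΔT = 2.4/(1−0.855) = 16.5517 K.
Without cloud: g' = 0.685, ΔT' = 2.4/(1−0.685) = 7.6190 K.
Change = 7.6190 − 16.5517 = -8.93 K.

-8.93 K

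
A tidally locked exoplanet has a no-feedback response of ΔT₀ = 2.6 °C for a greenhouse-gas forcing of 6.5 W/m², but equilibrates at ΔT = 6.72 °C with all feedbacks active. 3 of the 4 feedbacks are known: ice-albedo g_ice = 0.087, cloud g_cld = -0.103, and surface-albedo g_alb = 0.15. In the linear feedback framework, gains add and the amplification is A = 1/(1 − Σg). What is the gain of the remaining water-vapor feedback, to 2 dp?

0.48

Amplification A = ΔT/ΔT₀ = 6.72/2.6 = 2.585.
Total gain g = 1 − 1/A = 1 − 1/2.585 = 0.6132.
Known gains sum to 0.087 − 0.103 + 0.15 = 0.134.
g_wv = 0.6132 − 0.134 = 0.48.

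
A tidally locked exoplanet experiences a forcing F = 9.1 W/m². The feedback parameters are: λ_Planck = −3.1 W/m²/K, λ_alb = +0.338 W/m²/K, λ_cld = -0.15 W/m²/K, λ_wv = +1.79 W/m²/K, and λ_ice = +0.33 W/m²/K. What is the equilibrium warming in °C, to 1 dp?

11.5 °C

Net feedback parameter λ = (−3.1) + (+0.338) + (-0.15) + (+1.79) + (+0.33) = -0.792 W/m²/K.
ΔT = −F/λ = −9.1/(-0.792) = 11.5 °C.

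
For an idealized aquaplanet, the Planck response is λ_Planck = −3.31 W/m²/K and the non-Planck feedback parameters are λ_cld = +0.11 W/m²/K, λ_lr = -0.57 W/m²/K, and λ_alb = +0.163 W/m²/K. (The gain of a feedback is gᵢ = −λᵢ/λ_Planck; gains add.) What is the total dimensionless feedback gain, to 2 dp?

Convert to gains: g_cld = 0.11/3.31 = 0.03323; g_lr = -0.57/3.31 = -0.1722; g_alb = 0.163/3.31 = 0.04924.
Total gain g = -0.08973.

-0.09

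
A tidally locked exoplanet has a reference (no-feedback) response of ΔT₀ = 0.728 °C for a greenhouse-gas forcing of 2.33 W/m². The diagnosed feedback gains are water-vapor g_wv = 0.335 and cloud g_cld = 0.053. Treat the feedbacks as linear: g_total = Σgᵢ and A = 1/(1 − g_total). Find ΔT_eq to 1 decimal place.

Total gain g = 0.335 + 0.053 = 0.388.
Amplification A = 1/(1 − 0.388) = 1.634.
ΔT = 0.728 × 1.634 = 1.2 °C.

1.2 °C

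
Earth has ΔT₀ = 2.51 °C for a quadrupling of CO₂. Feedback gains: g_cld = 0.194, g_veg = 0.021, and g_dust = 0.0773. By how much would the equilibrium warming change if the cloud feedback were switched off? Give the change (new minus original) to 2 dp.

-0.76 °C

Original: g = 0.2923, ΔT = 2.51/(1−0.2923) = 3.5467 °C.
Without cloud: g' = 0.0983, ΔT' = 2.51/(1−0.0983) = 2.7836 °C.
Change = 2.7836 − 3.5467 = -0.76 °C.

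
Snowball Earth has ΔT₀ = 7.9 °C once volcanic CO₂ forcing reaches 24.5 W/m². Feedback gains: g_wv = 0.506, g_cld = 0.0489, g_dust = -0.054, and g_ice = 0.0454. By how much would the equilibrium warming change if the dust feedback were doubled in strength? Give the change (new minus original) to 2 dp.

Original: g = 0.5463, ΔT = 7.9/(1−0.5463) = 17.4124 °C.
With doubled dust: g' = 0.4923, ΔT' = 7.9/(1−0.4923) = 15.5604 °C.
Change = 15.5604 − 17.4124 = -1.85 °C.

-1.85 °C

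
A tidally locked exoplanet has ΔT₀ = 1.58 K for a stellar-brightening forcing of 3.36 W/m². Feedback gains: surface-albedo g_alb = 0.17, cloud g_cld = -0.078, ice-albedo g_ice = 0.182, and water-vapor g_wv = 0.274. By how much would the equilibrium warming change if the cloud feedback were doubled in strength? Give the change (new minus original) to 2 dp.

-0.51 K

Original: g = 0.548, ΔT = 1.58/(1−0.548) = 3.4956 K.
With doubled cloud: g' = 0.47, ΔT' = 1.58/(1−0.47) = 2.9811 K.
Change = 2.9811 − 3.4956 = -0.51 K.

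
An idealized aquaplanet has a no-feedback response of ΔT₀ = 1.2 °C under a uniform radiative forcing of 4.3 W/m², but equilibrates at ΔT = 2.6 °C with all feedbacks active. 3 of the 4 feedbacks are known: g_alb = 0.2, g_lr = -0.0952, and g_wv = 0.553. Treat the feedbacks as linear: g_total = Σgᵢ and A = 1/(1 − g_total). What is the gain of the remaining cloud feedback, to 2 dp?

-0.12

Amplification A = ΔT/ΔT₀ = 2.6/1.2 = 2.167.
Total gain g = 1 − 1/A = 1 − 1/2.167 = 0.5385.
Known gains sum to 0.2 − 0.0952 + 0.553 = 0.6578.
g_cld = 0.5385 − 0.6578 = -0.12.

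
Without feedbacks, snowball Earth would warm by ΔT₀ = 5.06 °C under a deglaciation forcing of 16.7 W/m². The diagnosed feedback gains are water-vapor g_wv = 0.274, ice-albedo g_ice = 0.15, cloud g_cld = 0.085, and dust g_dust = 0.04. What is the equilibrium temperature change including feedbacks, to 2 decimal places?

Total gain g = 0.274 + 0.15 + 0.085 + 0.04 = 0.549.
Amplification A = 1/(1 − 0.549) = 2.217.
ΔT = 5.06 × 2.217 = 11.22 °C.

11.22 °C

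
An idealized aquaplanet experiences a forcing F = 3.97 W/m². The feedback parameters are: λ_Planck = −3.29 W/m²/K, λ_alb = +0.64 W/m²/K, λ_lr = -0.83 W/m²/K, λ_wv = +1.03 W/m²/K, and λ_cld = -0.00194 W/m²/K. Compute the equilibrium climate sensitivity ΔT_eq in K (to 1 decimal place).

1.6 K

Net feedback parameter λ = (−3.29) + (+0.64) + (-0.83) + (+1.03) + (-0.00194) = -2.45194 W/m²/K.
ΔT = −F/λ = −3.97/(-2.45194) = 1.6 K.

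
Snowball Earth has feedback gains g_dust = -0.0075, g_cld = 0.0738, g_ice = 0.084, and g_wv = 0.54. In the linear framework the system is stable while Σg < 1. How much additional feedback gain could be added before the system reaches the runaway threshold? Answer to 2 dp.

0.31

Current total gain = -0.0075 + 0.0738 + 0.084 + 0.54 = 0.6903.
Margin to runaway = 1 − 0.6903 = 0.31.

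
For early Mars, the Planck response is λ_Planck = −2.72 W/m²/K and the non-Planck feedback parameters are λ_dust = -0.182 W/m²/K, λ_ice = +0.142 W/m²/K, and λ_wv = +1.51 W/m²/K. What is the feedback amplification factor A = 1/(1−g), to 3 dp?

2.176

Convert to gains: g_dust = -0.182/2.72 = -0.06691; g_ice = 0.142/2.72 = 0.05221; g_wv = 1.51/2.72 = 0.5551.
Total gain g = 0.5404.
A = 1/(1 − 0.5404) = 2.176.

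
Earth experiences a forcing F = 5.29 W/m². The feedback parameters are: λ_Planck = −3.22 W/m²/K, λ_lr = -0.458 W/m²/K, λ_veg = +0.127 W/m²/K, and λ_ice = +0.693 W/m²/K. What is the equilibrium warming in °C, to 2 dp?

1.85 °C

Net feedback parameter λ = (−3.22) + (-0.458) + (+0.127) + (+0.693) = -2.858 W/m²/K.
ΔT = −F/λ = −5.29/(-2.858) = 1.85 °C.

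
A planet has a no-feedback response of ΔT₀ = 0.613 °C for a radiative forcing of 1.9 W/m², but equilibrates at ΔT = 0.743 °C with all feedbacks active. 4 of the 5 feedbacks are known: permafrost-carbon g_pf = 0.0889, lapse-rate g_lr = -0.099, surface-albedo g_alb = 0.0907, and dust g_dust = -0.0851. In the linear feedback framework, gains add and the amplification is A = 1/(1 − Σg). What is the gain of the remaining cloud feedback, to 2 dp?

0.18

Amplification A = ΔT/ΔT₀ = 0.743/0.613 = 1.212.
Total gain g = 1 − 1/A = 1 − 1/1.212 = 0.1749.
Known gains sum to 0.0889 − 0.099 + 0.0907 − 0.0851 = -0.0045.
g_cld = 0.1749 + 0.0045 = 0.18.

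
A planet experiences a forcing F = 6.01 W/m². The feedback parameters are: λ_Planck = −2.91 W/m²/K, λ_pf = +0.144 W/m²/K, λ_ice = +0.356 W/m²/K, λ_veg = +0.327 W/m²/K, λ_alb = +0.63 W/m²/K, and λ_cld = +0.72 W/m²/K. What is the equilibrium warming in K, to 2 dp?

Net feedback parameter λ = (−2.91) + (+0.144) + (+0.356) + (+0.327) + (+0.63) + (+0.72) = -0.733 W/m²/K.
ΔT = −F/λ = −6.01/(-0.733) = 8.20 K.

8.20 K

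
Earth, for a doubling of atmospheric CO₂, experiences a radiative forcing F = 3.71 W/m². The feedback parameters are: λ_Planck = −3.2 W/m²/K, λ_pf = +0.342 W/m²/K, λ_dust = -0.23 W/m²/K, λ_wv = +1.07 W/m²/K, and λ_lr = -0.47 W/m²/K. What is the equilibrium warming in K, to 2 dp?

Net feedback parameter λ = (−3.2) + (+0.342) + (-0.23) + (+1.07) + (-0.47) = -2.488 W/m²/K.
ΔT = −F/λ = −3.71/(-2.488) = 1.49 K.

1.49 K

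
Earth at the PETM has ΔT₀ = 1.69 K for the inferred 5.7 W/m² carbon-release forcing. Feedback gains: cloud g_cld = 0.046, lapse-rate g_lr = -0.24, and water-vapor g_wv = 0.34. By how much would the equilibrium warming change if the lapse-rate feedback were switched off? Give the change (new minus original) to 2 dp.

0.77 K

Original: g = 0.146, ΔT = 1.69/(1−0.146) = 1.9789 K.
Without lapse-rate: g' = 0.386, ΔT' = 1.69/(1−0.386) = 2.7524 K.
Change = 2.7524 − 1.9789 = 0.77 K.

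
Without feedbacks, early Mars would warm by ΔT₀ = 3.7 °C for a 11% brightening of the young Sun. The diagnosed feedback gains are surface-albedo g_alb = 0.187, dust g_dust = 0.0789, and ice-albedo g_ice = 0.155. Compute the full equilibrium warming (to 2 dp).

6.39 °C

Total gain g = 0.187 + 0.0789 + 0.155 = 0.4209.
Amplification A = 1/(1 − 0.4209) = 1.727.
ΔT = 3.7 × 1.727 = 6.39 °C.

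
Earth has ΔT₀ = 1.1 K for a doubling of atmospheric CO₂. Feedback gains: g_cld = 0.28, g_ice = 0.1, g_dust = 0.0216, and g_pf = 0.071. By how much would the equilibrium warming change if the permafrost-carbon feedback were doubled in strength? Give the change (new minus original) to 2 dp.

0.32 K

Original: g = 0.4726, ΔT = 1.1/(1−0.4726) = 2.0857 K.
With doubled permafrost-carbon: g' = 0.5436, ΔT' = 1.1/(1−0.5436) = 2.4102 K.
Change = 2.4102 − 2.0857 = 0.32 K.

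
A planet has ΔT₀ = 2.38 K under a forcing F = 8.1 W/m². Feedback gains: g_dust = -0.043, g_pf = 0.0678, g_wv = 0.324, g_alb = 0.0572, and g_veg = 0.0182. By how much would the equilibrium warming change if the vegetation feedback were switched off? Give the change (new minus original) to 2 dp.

Original: g = 0.4242, ΔT = 2.38/(1−0.4242) = 4.1334 K.
Without vegetation: g' = 0.406, ΔT' = 2.38/(1−0.406) = 4.0067 K.
Change = 4.0067 − 4.1334 = -0.13 K.

-0.13 K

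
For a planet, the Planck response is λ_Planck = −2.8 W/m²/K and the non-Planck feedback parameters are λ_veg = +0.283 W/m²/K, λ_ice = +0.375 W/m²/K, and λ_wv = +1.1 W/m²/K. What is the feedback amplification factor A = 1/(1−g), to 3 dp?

2.687

Convert to gains: g_veg = 0.283/2.8 = 0.1011; g_ice = 0.375/2.8 = 0.1339; g_wv = 1.1/2.8 = 0.3929.
Total gain g = 0.6279.
A = 1/(1 − 0.6279) = 2.687.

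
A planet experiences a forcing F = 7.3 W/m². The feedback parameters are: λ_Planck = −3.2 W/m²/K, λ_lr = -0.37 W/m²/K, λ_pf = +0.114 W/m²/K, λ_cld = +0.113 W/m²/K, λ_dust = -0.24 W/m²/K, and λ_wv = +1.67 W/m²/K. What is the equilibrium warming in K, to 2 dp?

Net feedback parameter λ = (−3.2) + (-0.37) + (+0.114) + (+0.113) + (-0.24) + (+1.67) = -1.913 W/m²/K.
ΔT = −F/λ = −7.3/(-1.913) = 3.82 K.

3.82 K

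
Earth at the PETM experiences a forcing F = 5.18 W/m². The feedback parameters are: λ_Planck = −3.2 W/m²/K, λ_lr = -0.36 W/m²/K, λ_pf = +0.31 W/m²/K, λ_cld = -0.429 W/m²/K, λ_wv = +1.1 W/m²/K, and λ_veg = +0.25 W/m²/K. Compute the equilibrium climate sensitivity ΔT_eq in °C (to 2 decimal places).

Net feedback parameter λ = (−3.2) + (-0.36) + (+0.31) + (-0.429) + (+1.1) + (+0.25) = -2.329 W/m²/K.
ΔT = −F/λ = −5.18/(-2.329) = 2.22 °C.

2.22 °C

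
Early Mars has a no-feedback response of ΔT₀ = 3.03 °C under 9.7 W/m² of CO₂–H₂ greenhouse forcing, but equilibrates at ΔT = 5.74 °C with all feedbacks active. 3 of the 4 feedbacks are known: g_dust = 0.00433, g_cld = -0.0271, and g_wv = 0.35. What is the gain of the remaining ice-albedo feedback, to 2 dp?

Amplification A = ΔT/ΔT₀ = 5.74/3.03 = 1.894.
Total gain g = 1 − 1/A = 1 − 1/1.894 = 0.472.
Known gains sum to 0.00433 − 0.0271 + 0.35 = 0.32723.
g_ice = 0.472 − 0.32723 = 0.14.

0.14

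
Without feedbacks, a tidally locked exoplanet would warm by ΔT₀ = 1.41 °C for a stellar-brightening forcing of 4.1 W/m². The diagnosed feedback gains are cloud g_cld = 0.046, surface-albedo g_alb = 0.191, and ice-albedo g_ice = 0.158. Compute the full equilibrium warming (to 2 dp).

2.33 °C

Total gain g = 0.046 + 0.191 + 0.158 = 0.395.
Amplification A = 1/(1 − 0.395) = 1.653.
ΔT = 1.41 × 1.653 = 2.33 °C.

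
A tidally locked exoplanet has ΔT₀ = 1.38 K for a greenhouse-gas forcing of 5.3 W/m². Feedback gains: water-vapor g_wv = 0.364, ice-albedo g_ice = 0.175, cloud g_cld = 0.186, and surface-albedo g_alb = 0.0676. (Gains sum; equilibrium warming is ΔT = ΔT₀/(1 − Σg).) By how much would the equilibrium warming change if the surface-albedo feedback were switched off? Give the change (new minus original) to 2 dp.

-1.64 K

Original: g = 0.7926, ΔT = 1.38/(1−0.7926) = 6.6538 K.
Without surface-albedo: g' = 0.725, ΔT' = 1.38/(1−0.725) = 5.0182 K.
Change = 5.0182 − 6.6538 = -1.64 K.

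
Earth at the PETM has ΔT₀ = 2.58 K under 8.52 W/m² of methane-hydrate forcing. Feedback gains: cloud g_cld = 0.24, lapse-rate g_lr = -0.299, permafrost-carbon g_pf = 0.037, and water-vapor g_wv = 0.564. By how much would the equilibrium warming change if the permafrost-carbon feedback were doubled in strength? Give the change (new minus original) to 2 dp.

0.50 K

Original: g = 0.542, ΔT = 2.58/(1−0.542) = 5.6332 K.
With doubled permafrost-carbon: g' = 0.579, ΔT' = 2.58/(1−0.579) = 6.1283 K.
Change = 6.1283 − 5.6332 = 0.50 K.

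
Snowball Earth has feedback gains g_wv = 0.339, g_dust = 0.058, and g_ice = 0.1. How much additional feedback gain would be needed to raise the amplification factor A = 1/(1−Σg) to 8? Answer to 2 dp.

0.38

Current total gain = 0.497.
Target gain for A = 8: g* = 1 − 1/8 = 0.875.
Additional gain needed = 0.875 − 0.497 = 0.38.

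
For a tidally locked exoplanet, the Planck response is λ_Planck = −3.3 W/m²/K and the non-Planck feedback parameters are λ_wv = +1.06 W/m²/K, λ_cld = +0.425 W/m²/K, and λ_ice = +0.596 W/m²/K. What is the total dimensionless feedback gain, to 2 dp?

Convert to gains: g_wv = 1.06/3.3 = 0.3212; g_cld = 0.425/3.3 = 0.1288; g_ice = 0.596/3.3 = 0.1806.
Total gain g = 0.6306.

0.63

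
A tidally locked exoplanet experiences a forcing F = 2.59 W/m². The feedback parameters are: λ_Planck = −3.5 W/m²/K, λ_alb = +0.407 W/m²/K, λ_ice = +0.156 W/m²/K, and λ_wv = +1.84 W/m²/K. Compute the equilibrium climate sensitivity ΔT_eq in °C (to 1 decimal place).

Net feedback parameter λ = (−3.5) + (+0.407) + (+0.156) + (+1.84) = -1.097 W/m²/K.
ΔT = −F/λ = −2.59/(-1.097) = 2.4 °C.

2.4 °C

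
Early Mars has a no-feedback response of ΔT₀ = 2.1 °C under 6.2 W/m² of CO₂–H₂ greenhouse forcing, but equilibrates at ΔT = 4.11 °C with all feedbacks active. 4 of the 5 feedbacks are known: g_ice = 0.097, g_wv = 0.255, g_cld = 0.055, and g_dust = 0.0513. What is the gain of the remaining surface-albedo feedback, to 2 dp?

0.03

Amplification A = ΔT/ΔT₀ = 4.11/2.1 = 1.957.
Total gain g = 1 − 1/A = 1 − 1/1.957 = 0.489.
Known gains sum to 0.097 + 0.255 + 0.055 + 0.0513 = 0.4583.
g_alb = 0.489 − 0.4583 = 0.03.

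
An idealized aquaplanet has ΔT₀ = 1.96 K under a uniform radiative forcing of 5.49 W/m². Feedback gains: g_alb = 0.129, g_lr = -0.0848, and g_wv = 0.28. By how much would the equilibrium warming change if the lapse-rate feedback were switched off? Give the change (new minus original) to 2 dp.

Original: g = 0.3242, ΔT = 1.96/(1−0.3242) = 2.9003 K.
Without lapse-rate: g' = 0.409, ΔT' = 1.96/(1−0.409) = 3.3164 K.
Change = 3.3164 − 2.9003 = 0.42 K.

0.42 K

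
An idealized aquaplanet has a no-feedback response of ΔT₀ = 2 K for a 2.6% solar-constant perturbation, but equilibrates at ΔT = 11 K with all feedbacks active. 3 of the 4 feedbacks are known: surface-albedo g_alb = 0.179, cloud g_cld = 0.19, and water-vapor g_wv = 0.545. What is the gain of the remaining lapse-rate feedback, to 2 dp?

Amplification A = ΔT/ΔT₀ = 11/2 = 5.5.
Total gain g = 1 − 1/A = 1 − 1/5.5 = 0.8182.
Known gains sum to 0.179 + 0.19 + 0.545 = 0.914.
g_lr = 0.8182 − 0.914 = -0.10.

-0.10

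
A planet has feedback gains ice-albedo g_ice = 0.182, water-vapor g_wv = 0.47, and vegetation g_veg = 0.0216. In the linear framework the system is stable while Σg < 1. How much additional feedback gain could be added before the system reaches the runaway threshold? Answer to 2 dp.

0.33

Current total gain = 0.182 + 0.47 + 0.0216 = 0.6736.
Margin to runaway = 1 − 0.6736 = 0.33.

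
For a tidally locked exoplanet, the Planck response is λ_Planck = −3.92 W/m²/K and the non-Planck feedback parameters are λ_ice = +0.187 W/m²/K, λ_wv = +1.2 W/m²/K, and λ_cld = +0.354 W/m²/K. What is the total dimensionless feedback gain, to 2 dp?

0.44

Convert to gains: g_ice = 0.187/3.92 = 0.0477; g_wv = 1.2/3.92 = 0.3061; g_cld = 0.354/3.92 = 0.09031.
Total gain g = 0.44411.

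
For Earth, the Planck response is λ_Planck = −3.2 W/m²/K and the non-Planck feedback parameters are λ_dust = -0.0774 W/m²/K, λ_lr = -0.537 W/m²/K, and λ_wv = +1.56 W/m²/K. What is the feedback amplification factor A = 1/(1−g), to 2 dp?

1.42

Convert to gains: g_dust = -0.0774/3.2 = -0.02419; g_lr = -0.537/3.2 = -0.1678; g_wv = 1.56/3.2 = 0.4875.
Total gain g = 0.29551.
A = 1/(1 − 0.29551) = 1.42.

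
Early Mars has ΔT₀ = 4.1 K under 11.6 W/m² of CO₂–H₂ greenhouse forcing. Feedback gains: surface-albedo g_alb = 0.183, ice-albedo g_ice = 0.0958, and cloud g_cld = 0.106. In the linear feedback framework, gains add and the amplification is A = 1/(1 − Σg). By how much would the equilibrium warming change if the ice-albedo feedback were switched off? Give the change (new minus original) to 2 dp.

-0.90 K

Original: g = 0.3848, ΔT = 4.1/(1−0.3848) = 6.6645 K.
Without ice-albedo: g' = 0.289, ΔT' = 4.1/(1−0.289) = 5.7665 K.
Change = 5.7665 − 6.6645 = -0.90 K.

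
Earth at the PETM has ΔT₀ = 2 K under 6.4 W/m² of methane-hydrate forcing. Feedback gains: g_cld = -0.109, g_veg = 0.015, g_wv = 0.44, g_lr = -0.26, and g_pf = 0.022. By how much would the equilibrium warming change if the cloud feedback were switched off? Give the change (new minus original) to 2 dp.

Original: g = 0.108, ΔT = 2/(1−0.108) = 2.2422 K.
Without cloud: g' = 0.217, ΔT' = 2/(1−0.217) = 2.5543 K.
Change = 2.5543 − 2.2422 = 0.31 K.

0.31 K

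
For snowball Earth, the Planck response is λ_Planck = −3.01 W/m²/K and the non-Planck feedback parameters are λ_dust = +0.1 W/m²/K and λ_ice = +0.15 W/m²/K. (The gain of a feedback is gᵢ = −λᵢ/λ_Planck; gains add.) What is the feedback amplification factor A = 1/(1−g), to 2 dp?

1.09

Convert to gains: g_dust = 0.1/3.01 = 0.03322; g_ice = 0.15/3.01 = 0.04983.
Total gain g = 0.08305.
A = 1/(1 − 0.08305) = 1.09.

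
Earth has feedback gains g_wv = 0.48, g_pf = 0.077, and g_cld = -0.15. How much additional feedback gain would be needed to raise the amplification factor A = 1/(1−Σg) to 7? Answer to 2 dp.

Current total gain = 0.407.
Target gain for A = 7: g* = 1 − 1/7 = 0.8571.
Additional gain needed = 0.8571 − 0.407 = 0.45.

0.45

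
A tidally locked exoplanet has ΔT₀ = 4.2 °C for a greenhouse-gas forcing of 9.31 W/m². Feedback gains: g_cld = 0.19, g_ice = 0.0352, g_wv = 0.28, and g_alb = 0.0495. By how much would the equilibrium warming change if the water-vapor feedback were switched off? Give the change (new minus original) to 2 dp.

-3.64 °C

Original: g = 0.5547, ΔT = 4.2/(1−0.5547) = 9.4318 °C.
Without water-vapor: g' = 0.2747, ΔT' = 4.2/(1−0.2747) = 5.7907 °C.
Change = 5.7907 − 9.4318 = -3.64 °C.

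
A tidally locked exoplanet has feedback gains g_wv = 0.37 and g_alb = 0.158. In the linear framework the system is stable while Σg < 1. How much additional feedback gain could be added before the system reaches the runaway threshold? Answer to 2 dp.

Current total gain = 0.37 + 0.158 = 0.528.
Margin to runaway = 1 − 0.528 = 0.47.

0.47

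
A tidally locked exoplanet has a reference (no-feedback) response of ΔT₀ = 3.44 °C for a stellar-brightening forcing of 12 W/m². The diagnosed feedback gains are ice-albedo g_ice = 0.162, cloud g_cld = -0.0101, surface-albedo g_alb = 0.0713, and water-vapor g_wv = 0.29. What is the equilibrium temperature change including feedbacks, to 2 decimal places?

7.07 °C

Total gain g = 0.162 − 0.0101 + 0.0713 + 0.29 = 0.5132.
Amplification A = 1/(1 − 0.5132) = 2.054.
ΔT = 3.44 × 2.054 = 7.07 °C.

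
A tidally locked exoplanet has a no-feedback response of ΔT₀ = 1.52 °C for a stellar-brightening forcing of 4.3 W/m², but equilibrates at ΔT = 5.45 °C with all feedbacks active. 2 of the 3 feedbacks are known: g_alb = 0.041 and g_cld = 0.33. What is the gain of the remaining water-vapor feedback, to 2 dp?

Amplification A = ΔT/ΔT₀ = 5.45/1.52 = 3.586.
Total gain g = 1 − 1/A = 1 − 1/3.586 = 0.7211.
Known gains sum to 0.041 + 0.33 = 0.371.
g_wv = 0.7211 − 0.371 = 0.35.

0.35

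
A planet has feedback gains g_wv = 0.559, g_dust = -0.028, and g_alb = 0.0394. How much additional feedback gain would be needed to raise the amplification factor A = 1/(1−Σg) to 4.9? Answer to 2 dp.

0.23

Current total gain = 0.5704.
Target gain for A = 4.9: g* = 1 − 1/4.9 = 0.7959.
Additional gain needed = 0.7959 − 0.5704 = 0.23.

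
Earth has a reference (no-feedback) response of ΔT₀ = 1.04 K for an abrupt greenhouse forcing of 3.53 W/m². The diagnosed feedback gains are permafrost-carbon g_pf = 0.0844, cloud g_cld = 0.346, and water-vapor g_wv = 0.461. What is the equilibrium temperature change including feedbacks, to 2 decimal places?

Total gain g = 0.0844 + 0.346 + 0.461 = 0.8914.
Amplification A = 1/(1 − 0.8914) = 9.208.
ΔT = 1.04 × 9.208 = 9.58 K.

9.58 K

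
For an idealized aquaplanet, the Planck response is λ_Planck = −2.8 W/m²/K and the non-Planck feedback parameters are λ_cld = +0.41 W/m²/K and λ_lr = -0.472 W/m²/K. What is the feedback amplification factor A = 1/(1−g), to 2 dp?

0.98

Convert to gains: g_cld = 0.41/2.8 = 0.1464; g_lr = -0.472/2.8 = -0.1686.
Total gain g = -0.0222.
A = 1/(1 + 0.0222) = 0.98.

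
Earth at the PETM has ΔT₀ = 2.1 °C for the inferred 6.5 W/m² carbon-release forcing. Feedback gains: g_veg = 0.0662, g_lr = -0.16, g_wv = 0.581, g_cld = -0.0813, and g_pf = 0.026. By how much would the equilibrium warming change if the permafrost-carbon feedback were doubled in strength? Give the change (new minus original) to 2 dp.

Original: g = 0.4319, ΔT = 2.1/(1−0.4319) = 3.6965 °C.
With doubled permafrost-carbon: g' = 0.4579, ΔT' = 2.1/(1−0.4579) = 3.8738 °C.
Change = 3.8738 − 3.6965 = 0.18 °C.

0.18 °C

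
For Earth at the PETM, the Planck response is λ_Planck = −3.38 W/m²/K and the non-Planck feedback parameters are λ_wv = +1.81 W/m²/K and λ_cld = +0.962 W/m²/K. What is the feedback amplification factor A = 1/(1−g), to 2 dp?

Convert to gains: g_wv = 1.81/3.38 = 0.5355; g_cld = 0.962/3.38 = 0.2846.
Total gain g = 0.8201.
A = 1/(1 − 0.8201) = 5.56.

5.56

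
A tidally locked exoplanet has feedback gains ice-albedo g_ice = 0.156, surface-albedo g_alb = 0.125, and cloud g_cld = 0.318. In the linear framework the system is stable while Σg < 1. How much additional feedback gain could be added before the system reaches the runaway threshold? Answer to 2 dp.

Current total gain = 0.156 + 0.125 + 0.318 = 0.599.
Margin to runaway = 1 − 0.599 = 0.40.

0.40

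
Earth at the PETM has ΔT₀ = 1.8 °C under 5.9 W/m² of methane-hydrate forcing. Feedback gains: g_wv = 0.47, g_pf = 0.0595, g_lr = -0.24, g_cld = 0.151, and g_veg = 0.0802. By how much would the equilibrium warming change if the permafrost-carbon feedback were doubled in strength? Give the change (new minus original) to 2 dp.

0.53 °C

Original: g = 0.5207, ΔT = 1.8/(1−0.5207) = 3.7555 °C.
With doubled permafrost-carbon: g' = 0.5802, ΔT' = 1.8/(1−0.5802) = 4.2878 °C.
Change = 4.2878 − 3.7555 = 0.53 °C.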